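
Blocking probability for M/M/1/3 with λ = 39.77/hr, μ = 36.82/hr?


ρ = λ/μ = 39.77/36.82 = 1.0801
P_K = (1−ρ)ρ^K/(1−ρ^(K+1)) = (-0.08012·1.260130)/(1 − 1.361091)
= -0.100961/-0.361091 = 0.279600

Final: 0.279600


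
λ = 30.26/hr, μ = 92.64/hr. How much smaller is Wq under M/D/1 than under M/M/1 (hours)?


ρ = 30.26/92.64 = 0.3266
Wq(M/M/1) = ρ/(μ−λ) = 0.3266/62.38 = 0.005236 hr
Wq(M/D/1) = ρ/(2(μ−λ)) = 0.002618 hr
Savings = 0.005236 − 0.002618 = 0.002618 hr

Final: 0.002618 hr


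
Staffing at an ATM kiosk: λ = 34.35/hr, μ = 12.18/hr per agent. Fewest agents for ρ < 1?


Stability requires cμ > λ ⇔ c > λ/μ.
λ/μ = 34.35/12.18 = 2.8202
Minimum integer c = ⌊2.8202⌋ + 1 = 3
Check: 3·12.18 = 36.54 > 34.35, while 2·12.18 = 24.36 ≤ 34.35

Final: 3 servers


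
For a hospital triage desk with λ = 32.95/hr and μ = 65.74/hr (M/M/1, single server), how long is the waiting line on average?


ρ = 32.95/65.74 = 0.5012
Lq = ρ²/(1−ρ) = 0.2512/0.4988 = 0.5037

Final: 0.5037


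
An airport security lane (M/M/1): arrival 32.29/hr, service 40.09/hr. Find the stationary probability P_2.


ρ = 32.29/40.09 = 0.8054
P_n = (1−ρ)·ρ^n = (1 − 0.8054)·0.8054^2 = 0.1946·0.648730 = 0.126218

Final: 0.126218


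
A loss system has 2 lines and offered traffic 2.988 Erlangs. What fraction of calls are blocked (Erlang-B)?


B(c,a) = (a^c/c!) / Σ_{k=0}^{c} a^k/k!
a^2/2! = 4.464072
Σ terms (k=0..2): 1.00000 + 2.98800 + 4.46407 = 8.452072
B = 4.464072/8.452072 = 0.528163

Final: 0.528163


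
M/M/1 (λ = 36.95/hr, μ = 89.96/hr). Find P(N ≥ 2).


ρ = 36.95/89.96 = 0.4107
P(N ≥ n) = ρ^n = 0.4107^2 = 0.168706

Final: 0.168706


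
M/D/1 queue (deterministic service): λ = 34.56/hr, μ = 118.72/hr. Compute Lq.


ρ = 34.56/118.72 = 0.2911
M/D/1: Lq = ρ²/(2(1−ρ)) = 0.08474/(2·0.7089) = 0.05977

Final: 0.05977


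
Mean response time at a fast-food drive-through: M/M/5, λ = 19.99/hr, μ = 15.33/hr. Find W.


a = 1.3040; ρ = 0.2608; P₀ = 0.271248
Lq = P₀·a^c·ρ/(c!(1−ρ)²) = 0.004067
Wq = Lq/λ = 0.004067/19.99 = 0.0002035 hr
W = Wq + 1/μ = 0.0002035 + 0.06523 = 0.06544 hr

Final: 0.06544 hr


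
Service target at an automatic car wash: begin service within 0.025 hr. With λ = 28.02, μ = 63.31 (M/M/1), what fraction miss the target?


ρ = 28.02/63.31 = 0.4426
P(Wq > t) = ρ·e^{−(μ−λ)t} = 0.4426·e^{−0.8823}
= 0.4426·0.413851 = 0.183164

Final: 0.183164


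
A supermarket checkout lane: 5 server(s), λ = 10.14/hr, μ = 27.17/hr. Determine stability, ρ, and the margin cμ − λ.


Total capacity cμ = 5·27.17 = 135.85/hr
ρ = λ/(cμ) = 10.14/135.85 = 0.07464
Stable ⇔ ρ < 1: YES
Spare capacity = cμ − λ = 135.85 − 10.14 = 125.71/hr

Final: ρ = 0.07464; stable; margin = 125.71/hr


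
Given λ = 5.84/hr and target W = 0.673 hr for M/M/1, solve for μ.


W = 1/(μ−λ) ⇒ μ − λ = 1/W = 1/0.673 = 1.4859
μ = λ + 1/W = 5.84 + 1.4859 = 7.3259 per hr

Final: 7.3259 /hr


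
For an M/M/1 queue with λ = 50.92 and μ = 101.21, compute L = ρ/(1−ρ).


ρ = λ/μ = 50.92/101.21 = 0.5031
L = ρ/(1−ρ) = 0.5031/(1 − 0.5031) = 0.5031/0.4969 = 1.0125

Final: 1.0125


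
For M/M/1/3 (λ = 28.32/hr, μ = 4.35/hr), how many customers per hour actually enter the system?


ρ = 6.5103; P_K = (1−ρ)ρ^3/(1−ρ^4) = 0.846870
λ_eff = λ(1 − P_K) = 28.32·(1 − 0.846870) = 28.32·0.153130 = 4.3366 /hr

Final: 4.3366 /hr


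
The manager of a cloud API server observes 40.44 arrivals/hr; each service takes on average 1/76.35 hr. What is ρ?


ρ = λ/μ = 40.44/76.35 = 0.5297

Final: 0.5297


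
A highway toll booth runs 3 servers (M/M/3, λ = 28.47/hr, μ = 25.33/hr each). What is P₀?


a = λ/μ = 28.47/25.33 = 1.1240; ρ = a/c = 0.3747
Σ_{k=0}^{2} a^k/k! (terms k=0..2) = 1.00000 + 1.12396 + 0.63165 = 2.75561
Tail: a^3/(3!(1−ρ)) = 1.41990/(6·0.6253) = 0.37843
P₀ = 1/(2.75561 + 0.37843) = 1/3.13404 = 0.319077

Final: 0.319077


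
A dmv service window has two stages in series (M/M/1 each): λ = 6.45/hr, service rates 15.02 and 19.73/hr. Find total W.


Each node sees arrival rate λ = 6.45/hr (tandem ⇒ throughput preserved).
W₁ = 1/(μ₁−λ) = 1/(15.02−6.45) = 0.11669 hr
W₂ = 1/(μ₂−λ) = 1/(19.73−6.45) = 0.07530 hr
W_total = W₁ + W₂ = 0.11669 + 0.07530 = 0.19199 hr

Final: 0.19199 hr


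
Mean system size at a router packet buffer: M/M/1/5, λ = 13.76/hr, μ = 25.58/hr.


ρ = 13.76/25.58 = 0.5379
L = ρ[1 − (K+1)ρ^K + Kρ^(K+1)] / [(1−ρ)(1−ρ^(K+1))]
Numerator: 0.5379·(1 − 6·0.045039 + 5·0.024227) = 0.457718
Denominator: (0.4621)·(0.975773) = 0.450885
L = 0.457718/0.450885 = 1.0152

Final: 1.0152


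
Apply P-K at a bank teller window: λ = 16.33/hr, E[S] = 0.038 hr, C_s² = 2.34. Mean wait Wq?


ρ = λ·E[S] = 16.33·0.038 = 0.6205
E[S²] = E[S]²(1+C_s²) = 0.038²·(1+2.34) = 0.004823
Wq = λ·E[S²]/(2(1−ρ)) = 16.33·0.004823/(2·0.3795) = 0.10378 hr

Final: 0.10378 hr


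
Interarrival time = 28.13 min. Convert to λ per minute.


λ = 1/(interarrival time) in consistent units.
1 minute = 1 min, so λ = 1/28.13 = 0.03555 per minute

Final: 0.03555 /min


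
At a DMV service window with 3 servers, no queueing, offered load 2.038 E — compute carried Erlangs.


B(3,2.038) = 0.216196 (Erlang-B)
Carried load = a(1 − B) = 2.038·(1 − 0.216196) = 2.038·0.783804 = 1.5974 E

Final: 1.5974 Erlangs


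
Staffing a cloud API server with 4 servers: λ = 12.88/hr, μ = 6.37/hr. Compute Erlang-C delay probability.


a = λ/μ = 2.0220; ρ = a/4 = 0.5055
P₀ = 0.127351 (from M/M/c formula)
C(c,a) = [a^c/(c!(1−ρ))]·P₀ = [16.71497/(24·0.4945)]·0.127351
= 1.40839·0.127351 = 0.179359

Final: 0.179359


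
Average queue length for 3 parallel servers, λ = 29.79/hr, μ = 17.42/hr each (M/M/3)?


a = λ/μ = 1.7101; ρ = a/3 = 0.5700
P₀ = 0.163642
Lq = P₀·a^c·ρ / (c!·(1−ρ)²) = 0.163642·5.00112·0.5700/(6·0.18487)
= 0.42058

Final: 0.42058


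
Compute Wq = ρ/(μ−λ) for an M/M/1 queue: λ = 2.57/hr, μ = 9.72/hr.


ρ = 2.57/9.72 = 0.2644
Wq = ρ/(μ−λ) = 0.2644/(9.72 − 2.57) = 0.2644/7.15 = 0.03698 hr

Final: 0.03698 hr


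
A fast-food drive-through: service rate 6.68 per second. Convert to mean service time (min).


Mean service time = 1/μ = 1/6.68 second = 0.14970 second
In minutes: 0.14970 × 0.0166667 = 0.002495 min

Final: 0.002495 min


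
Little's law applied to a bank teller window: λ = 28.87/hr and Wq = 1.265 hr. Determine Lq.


Lq = λWq = 28.87·1.265 = 36.5206

Final: 36.5206


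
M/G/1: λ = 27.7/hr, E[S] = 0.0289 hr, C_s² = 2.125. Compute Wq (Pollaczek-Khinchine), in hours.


ρ = λ·E[S] = 27.7·0.0289 = 0.8005
E[S²] = E[S]²(1+C_s²) = 0.0289²·(1+2.125) = 0.002610
Wq = λ·E[S²]/(2(1−ρ)) = 27.7·0.002610/(2·0.1995) = 0.18122 hr

Final: 0.18122 hr


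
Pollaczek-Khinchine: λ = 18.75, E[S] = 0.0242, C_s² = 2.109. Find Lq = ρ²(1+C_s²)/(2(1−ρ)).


ρ = λ·E[S] = 18.75·0.0242 = 0.4537
Lq = ρ²(1+C_s²)/(2(1−ρ)) = 0.2059·(1+2.109)/(2·0.5463)
= 0.2059·3.1090/1.0925 = 0.58591

Final: 0.58591


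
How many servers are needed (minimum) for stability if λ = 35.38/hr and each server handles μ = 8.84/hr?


Stability requires cμ > λ ⇔ c > λ/μ.
λ/μ = 35.38/8.84 = 4.0023
Minimum integer c = ⌊4.0023⌋ + 1 = 5
Check: 5·8.84 = 44.20 > 35.38, while 4·8.84 = 35.36 ≤ 35.38

Final: 5 servers


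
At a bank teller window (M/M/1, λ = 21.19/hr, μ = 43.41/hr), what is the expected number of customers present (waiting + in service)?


ρ = λ/μ = 21.19/43.41 = 0.4881
L = ρ/(1−ρ) = 0.4881/(1 − 0.4881) = 0.4881/0.5119 = 0.9536

Final: 0.9536


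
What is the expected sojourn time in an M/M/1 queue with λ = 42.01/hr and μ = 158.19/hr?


W = 1/(μ−λ) = 1/(158.19 − 42.01) = 1/116.18 = 0.008607 hr

Final: 0.008607 hr


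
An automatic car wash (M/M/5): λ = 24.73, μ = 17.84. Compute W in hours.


a = 1.3862; ρ = 0.2772; P₀ = 0.249761
Lq = P₀·a^c·ρ/(c!(1−ρ)²) = 0.005654
Wq = Lq/λ = 0.005654/24.73 = 0.0002286 hr
W = Wq + 1/μ = 0.0002286 + 0.05605 = 0.05628 hr

Final: 0.05628 hr


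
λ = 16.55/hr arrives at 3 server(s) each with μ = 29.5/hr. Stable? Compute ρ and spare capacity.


Total capacity cμ = 3·29.5 = 88.50/hr
ρ = λ/(cμ) = 16.55/88.50 = 0.1870
Stable ⇔ ρ < 1: YES
Spare capacity = cμ − λ = 88.50 − 16.55 = 71.95/hr

Final: ρ = 0.1870; stable; margin = 71.95/hr


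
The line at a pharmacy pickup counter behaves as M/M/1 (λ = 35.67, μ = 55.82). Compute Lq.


ρ = 35.67/55.82 = 0.6390
Lq = ρ²/(1−ρ) = 0.4083/0.3610 = 1.1312

Final: 1.1312


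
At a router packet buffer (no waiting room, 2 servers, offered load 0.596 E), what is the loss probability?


B(c,a) = (a^c/c!) / Σ_{k=0}^{c} a^k/k!
a^2/2! = 0.177608
Σ terms (k=0..2): 1.00000 + 0.59600 + 0.17761 = 1.773608
B = 0.177608/1.773608 = 0.100139

Final: 0.100139


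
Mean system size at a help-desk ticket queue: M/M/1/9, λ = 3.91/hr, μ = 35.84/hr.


ρ = 3.91/35.84 = 0.1091
L = ρ[1 − (K+1)ρ^K + Kρ^(K+1)] / [(1−ρ)(1−ρ^(K+1))]
Numerator: 0.1091·(1 − 10·0.000000002189 + 9·2.388e-10) = 0.109096
Denominator: (0.8909)·(1.000000) = 0.890904
L = 0.109096/0.890904 = 0.1225

Final: 0.1225


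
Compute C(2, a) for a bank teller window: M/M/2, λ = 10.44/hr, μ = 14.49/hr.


a = λ/μ = 0.7205; ρ = a/2 = 0.3602
P₀ = 0.470320 (from M/M/c formula)
C(c,a) = [a^c/(c!(1−ρ))]·P₀ = [0.51912/(2·0.6398)]·0.470320
= 0.40572·0.470320 = 0.190817

Final: 0.190817


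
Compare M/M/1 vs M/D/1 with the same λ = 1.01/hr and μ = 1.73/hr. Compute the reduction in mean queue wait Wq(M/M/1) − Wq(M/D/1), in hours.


ρ = 1.01/1.73 = 0.5838
Wq(M/M/1) = ρ/(μ−λ) = 0.5838/0.7200 = 0.81085 hr
Wq(M/D/1) = ρ/(2(μ−λ)) = 0.40543 hr
Savings = 0.81085 − 0.40543 = 0.40543 hr

Final: 0.40543 hr


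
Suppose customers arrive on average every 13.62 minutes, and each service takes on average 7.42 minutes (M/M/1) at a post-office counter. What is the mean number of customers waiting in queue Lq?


λ = 60/13.62 = 4.4053 /hr
μ = 60/7.42 = 8.0863 /hr
ρ = λ/μ = 4.4053/8.0863 = 0.5448
Lq = ρ²/(1−ρ) = 0.2968/0.4552 = 0.6520

Final: 0.6520


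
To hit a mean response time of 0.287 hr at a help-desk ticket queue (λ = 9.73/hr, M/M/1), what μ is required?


W = 1/(μ−λ) ⇒ μ − λ = 1/W = 1/0.287 = 3.4843
μ = λ + 1/W = 9.73 + 3.4843 = 13.2143 per hr

Final: 13.2143 /hr


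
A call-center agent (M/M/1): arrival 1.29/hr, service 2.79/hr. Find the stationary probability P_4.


ρ = 1.29/2.79 = 0.4624
P_n = (1−ρ)·ρ^n = (1 − 0.4624)·0.4624^4 = 0.5376·0.045703 = 0.024571

Final: 0.024571


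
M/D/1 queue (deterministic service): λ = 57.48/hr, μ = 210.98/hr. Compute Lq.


ρ = 57.48/210.98 = 0.2724
M/D/1: Lq = ρ²/(2(1−ρ)) = 0.07423/(2·0.7276) = 0.05101

Final: 0.05101


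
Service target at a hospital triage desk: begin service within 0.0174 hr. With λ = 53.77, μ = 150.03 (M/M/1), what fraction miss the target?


ρ = 53.77/150.03 = 0.3584
P(Wq > t) = ρ·e^{−(μ−λ)t} = 0.3584·e^{−1.6749}
= 0.3584·0.187322 = 0.067135

Final: 0.067135


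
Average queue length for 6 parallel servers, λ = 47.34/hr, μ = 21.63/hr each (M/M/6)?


a = λ/μ = 2.1886; ρ = a/6 = 0.3648
P₀ = 0.111784
Lq = P₀·a^c·ρ / (c!·(1−ρ)²) = 0.111784·109.90828·0.3648/(720·0.40352)
= 0.01543

Final: 0.01543


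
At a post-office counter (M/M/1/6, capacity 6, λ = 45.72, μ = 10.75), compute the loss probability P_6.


ρ = λ/μ = 45.72/10.75 = 4.2530
P_K = (1−ρ)ρ^K/(1−ρ^(K+1)) = (-3.2530·5918.157854)/(1 − 25170.062984)
= -19251.905130/-25169.062984 = 0.764904

Final: 0.764904


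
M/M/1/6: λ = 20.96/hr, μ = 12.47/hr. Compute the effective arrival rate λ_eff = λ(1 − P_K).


ρ = 1.6808; P_K = (1−ρ)ρ^6/(1−ρ^7) = 0.416034
λ_eff = λ(1 − P_K) = 20.96·(1 − 0.416034) = 20.96·0.583966 = 12.2399 /hr

Final: 12.2399 /hr


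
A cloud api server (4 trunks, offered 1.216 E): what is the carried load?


B(4,1.216) = 0.027226 (Erlang-B)
Carried load = a(1 − B) = 1.216·(1 − 0.027226) = 1.216·0.972774 = 1.1829 E

Final: 1.1829 Erlangs


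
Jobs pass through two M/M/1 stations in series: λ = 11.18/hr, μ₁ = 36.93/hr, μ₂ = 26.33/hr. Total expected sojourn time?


Each node sees arrival rate λ = 11.18/hr (tandem ⇒ throughput preserved).
W₁ = 1/(μ₁−λ) = 1/(36.93−11.18) = 0.03883 hr
W₂ = 1/(μ₂−λ) = 1/(26.33−11.18) = 0.06601 hr
W_total = W₁ + W₂ = 0.03883 + 0.06601 = 0.10484 hr

Final: 0.10484 hr


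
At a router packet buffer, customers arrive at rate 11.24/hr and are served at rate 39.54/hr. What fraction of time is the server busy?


ρ = λ/μ = 11.24/39.54 = 0.2843

Final: 0.2843


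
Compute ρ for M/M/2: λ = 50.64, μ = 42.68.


ρ = λ/(cμ) = 50.64/(2·42.68) = 50.64/85.36 = 0.5933

Final: 0.5933


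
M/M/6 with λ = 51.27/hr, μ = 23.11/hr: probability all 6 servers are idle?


a = λ/μ = 51.27/23.11 = 2.2185; ρ = a/c = 0.3698
Σ_{k=0}^{5} a^k/k! (terms k=0..5) = 1.00000 + 2.21852 + 2.46092 + 1.81986 + 1.00935 + 0.44785 = 8.95650
Tail: a^6/(6!(1−ρ)) = 119.22854/(720·0.6302) = 0.26275
P₀ = 1/(8.95650 + 0.26275) = 1/9.21925 = 0.108469

Final: 0.108469


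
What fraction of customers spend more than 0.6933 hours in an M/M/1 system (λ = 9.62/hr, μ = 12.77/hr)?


W ~ Exponential(μ−λ) for M/M/1.
μ − λ = 12.77 − 9.62 = 3.1500
P(W > t) = e^{−(μ−λ)t} = e^{−2.1839} = 0.112602

Final: 0.112602


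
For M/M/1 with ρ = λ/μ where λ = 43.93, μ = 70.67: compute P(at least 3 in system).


ρ = 43.93/70.67 = 0.6216
P(N ≥ n) = ρ^n = 0.6216^3 = 0.240203

Final: 0.240203


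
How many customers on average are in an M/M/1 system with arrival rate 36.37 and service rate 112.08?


ρ = λ/μ = 36.37/112.08 = 0.3245
L = ρ/(1−ρ) = 0.3245/(1 − 0.3245) = 0.3245/0.6755 = 0.4804

Final: 0.4804


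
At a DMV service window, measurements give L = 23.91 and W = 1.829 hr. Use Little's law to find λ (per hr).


λ = L/W = 23.91/1.829 = 13.0727 /hr

Final: 13.0727 /hr


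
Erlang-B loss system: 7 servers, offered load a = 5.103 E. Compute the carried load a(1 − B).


B(7,5.103) = 0.127013 (Erlang-B)
Carried load = a(1 − B) = 5.103·(1 − 0.127013) = 5.103·0.872987 = 4.4549 E

Final: 4.4549 Erlangs


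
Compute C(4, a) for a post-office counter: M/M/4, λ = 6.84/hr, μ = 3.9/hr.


a = λ/μ = 1.7538; ρ = a/4 = 0.4385
P₀ = 0.169692 (from M/M/c formula)
C(c,a) = [a^c/(c!(1−ρ))]·P₀ = [9.46163/(24·0.5615)]·0.169692
= 0.70206·0.169692 = 0.119134

Final: 0.119134


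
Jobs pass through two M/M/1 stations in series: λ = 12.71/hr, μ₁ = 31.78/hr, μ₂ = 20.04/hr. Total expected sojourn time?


Each node sees arrival rate λ = 12.71/hr (tandem ⇒ throughput preserved).
W₁ = 1/(μ₁−λ) = 1/(31.78−12.71) = 0.05244 hr
W₂ = 1/(μ₂−λ) = 1/(20.04−12.71) = 0.13643 hr
W_total = W₁ + W₂ = 0.05244 + 0.13643 = 0.18886 hr

Final: 0.18886 hr


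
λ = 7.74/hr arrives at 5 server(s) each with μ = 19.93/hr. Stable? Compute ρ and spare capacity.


Total capacity cμ = 5·19.93 = 99.65/hr
ρ = λ/(cμ) = 7.74/99.65 = 0.07767
Stable ⇔ ρ < 1: YES
Spare capacity = cμ − λ = 99.65 − 7.74 = 91.91/hr

Final: ρ = 0.07767; stable; margin = 91.91/hr


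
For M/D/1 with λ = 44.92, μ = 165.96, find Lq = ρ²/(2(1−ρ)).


ρ = 44.92/165.96 = 0.2707
M/D/1: Lq = ρ²/(2(1−ρ)) = 0.07326/(2·0.7293) = 0.05022

Final: 0.05022


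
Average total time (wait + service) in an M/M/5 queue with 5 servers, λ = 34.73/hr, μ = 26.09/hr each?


a = 1.3312; ρ = 0.2662; P₀ = 0.263950
Lq = P₀·a^c·ρ/(c!(1−ρ)²) = 0.004546
Wq = Lq/λ = 0.004546/34.73 = 0.0001309 hr
W = Wq + 1/μ = 0.0001309 + 0.03833 = 0.03846 hr

Final: 0.03846 hr


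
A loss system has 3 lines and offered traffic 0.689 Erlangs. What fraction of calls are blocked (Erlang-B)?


B(c,a) = (a^c/c!) / Σ_{k=0}^{c} a^k/k!
a^3/3! = 0.054514
Σ terms (k=0..3): 1.00000 + 0.68900 + 0.23736 + 0.05451 = 1.980874
B = 0.054514/1.980874 = 0.027520

Final: 0.027520


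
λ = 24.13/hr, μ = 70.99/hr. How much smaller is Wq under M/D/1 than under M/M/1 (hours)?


ρ = 24.13/70.99 = 0.3399
Wq(M/M/1) = ρ/(μ−λ) = 0.3399/46.86 = 0.007254 hr
Wq(M/D/1) = ρ/(2(μ−λ)) = 0.003627 hr
Savings = 0.007254 − 0.003627 = 0.003627 hr

Final: 0.003627 hr


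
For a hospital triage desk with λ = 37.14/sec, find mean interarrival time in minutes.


Mean interarrival time = 1/λ = 1/37.14 second = 0.02693 second
In minutes: 0.02693 × 0.0166667 = 0.0004488 min

Final: 0.0004488 min


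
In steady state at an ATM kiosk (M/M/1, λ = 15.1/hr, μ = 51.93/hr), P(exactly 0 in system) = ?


ρ = 15.1/51.93 = 0.2908
P_n = (1−ρ)·ρ^n = (1 − 0.2908)·0.2908^0 = 0.7092·1.000000 = 0.709224

Final: 0.709224


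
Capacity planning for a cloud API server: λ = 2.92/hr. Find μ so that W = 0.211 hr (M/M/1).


W = 1/(μ−λ) ⇒ μ − λ = 1/W = 1/0.211 = 4.7393
μ = λ + 1/W = 2.92 + 4.7393 = 7.6593 per hr

Final: 7.6593 /hr


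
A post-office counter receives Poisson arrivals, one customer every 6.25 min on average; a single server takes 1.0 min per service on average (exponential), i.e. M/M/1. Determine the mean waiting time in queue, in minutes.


λ = 60/6.25 = 9.6000 /hr
μ = 60/1.0 = 60.0000 /hr
ρ = λ/μ = 9.6000/60.0000 = 0.1600
Wq = ρ/(μ−λ) = 0.1600/(60.0000−9.6000) = 0.003175 hr
In minutes: 0.003175·60 = 0.1905 min

Final: 0.1905 min


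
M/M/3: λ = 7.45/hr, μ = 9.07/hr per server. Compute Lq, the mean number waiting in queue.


a = λ/μ = 0.8214; ρ = a/3 = 0.2738
P₀ = 0.437462
Lq = P₀·a^c·ρ / (c!·(1−ρ)²) = 0.437462·0.55418·0.2738/(6·0.52737)
= 0.02098

Final: 0.02098


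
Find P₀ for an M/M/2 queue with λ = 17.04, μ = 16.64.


a = λ/μ = 17.04/16.64 = 1.0240; ρ = a/c = 0.5120
Σ_{k=0}^{1} a^k/k! (terms k=0..1) = 1.00000 + 1.02404 = 2.02404
Tail: a^2/(2!(1−ρ)) = 1.04865/(2·0.4880) = 1.07448
P₀ = 1/(2.02404 + 1.07448) = 1/3.09852 = 0.322734

Final: 0.322734


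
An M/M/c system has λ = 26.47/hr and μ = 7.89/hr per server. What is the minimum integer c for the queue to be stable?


Stability requires cμ > λ ⇔ c > λ/μ.
λ/μ = 26.47/7.89 = 3.3549
Minimum integer c = ⌊3.3549⌋ + 1 = 4
Check: 4·7.89 = 31.56 > 26.47, while 3·7.89 = 23.67 ≤ 26.47

Final: 4 servers


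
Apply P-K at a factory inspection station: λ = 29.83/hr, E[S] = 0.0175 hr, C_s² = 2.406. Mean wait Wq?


ρ = λ·E[S] = 29.83·0.0175 = 0.5220
E[S²] = E[S]²(1+C_s²) = 0.0175²·(1+2.406) = 0.001043
Wq = λ·E[S²]/(2(1−ρ)) = 29.83·0.001043/(2·0.4780) = 0.03255 hr

Final: 0.03255 hr


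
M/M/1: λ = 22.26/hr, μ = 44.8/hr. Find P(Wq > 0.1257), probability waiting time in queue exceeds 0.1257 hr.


ρ = 22.26/44.8 = 0.4969
P(Wq > t) = ρ·e^{−(μ−λ)t} = 0.4969·e^{−2.8333}
= 0.4969·0.058820 = 0.029226

Final: 0.029226


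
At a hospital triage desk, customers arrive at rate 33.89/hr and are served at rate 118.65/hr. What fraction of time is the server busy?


ρ = λ/μ = 33.89/118.65 = 0.2856

Final: 0.2856


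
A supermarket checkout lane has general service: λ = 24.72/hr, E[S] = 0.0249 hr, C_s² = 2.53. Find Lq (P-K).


ρ = λ·E[S] = 24.72·0.0249 = 0.6155
Lq = ρ²(1+C_s²)/(2(1−ρ)) = 0.3789·(1+2.53)/(2·0.3845)
= 0.3789·3.5300/0.7689 = 1.73930

Final: 1.73930


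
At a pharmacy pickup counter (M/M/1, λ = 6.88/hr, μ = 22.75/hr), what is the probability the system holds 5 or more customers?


ρ = 6.88/22.75 = 0.3024
P(N ≥ n) = ρ^n = 0.3024^5 = 0.002530

Final: 0.002530


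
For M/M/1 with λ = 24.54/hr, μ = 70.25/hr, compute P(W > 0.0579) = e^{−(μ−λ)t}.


W ~ Exponential(μ−λ) for M/M/1.
μ − λ = 70.25 − 24.54 = 45.7100
P(W > t) = e^{−(μ−λ)t} = e^{−2.6466} = 0.070891

Final: 0.070891


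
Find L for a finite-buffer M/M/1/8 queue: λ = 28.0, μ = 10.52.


ρ = 28.0/10.52 = 2.6616
L = ρ[1 − (K+1)ρ^K + Kρ^(K+1)] / [(1−ρ)(1−ρ^(K+1))]
Numerator: 2.6616·(1 − 9·2518.478990 + 8·6703.176019) = 82403.300648
Denominator: (-1.6616)·(-6702.176019) = 11136.315287
L = 82403.300648/11136.315287 = 7.3995

Final: 7.3995


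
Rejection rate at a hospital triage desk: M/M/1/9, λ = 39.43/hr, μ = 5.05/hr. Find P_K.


ρ = λ/μ = 39.43/5.05 = 7.8079
P_K = (1−ρ)ρ^K/(1−ρ^(K+1)) = (-6.8079·107849612.886166)/(1 − 842081234.871589)
= -734231621.985423/-842081233.871589 = 0.871925

Final: 0.871925


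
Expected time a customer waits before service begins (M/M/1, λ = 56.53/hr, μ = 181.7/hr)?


ρ = 56.53/181.7 = 0.3111
Wq = ρ/(μ−λ) = 0.3111/(181.7 − 56.53) = 0.3111/125.17 = 0.002486 hr

Final: 0.002486 hr


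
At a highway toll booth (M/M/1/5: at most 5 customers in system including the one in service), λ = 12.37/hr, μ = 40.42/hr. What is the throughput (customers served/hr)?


ρ = 0.3060; P_K = (1−ρ)ρ^5/(1−ρ^6) = 0.001864
λ_eff = λ(1 − P_K) = 12.37·(1 − 0.001864) = 12.37·0.998136 = 12.3469 /hr

Final: 12.3469 /hr


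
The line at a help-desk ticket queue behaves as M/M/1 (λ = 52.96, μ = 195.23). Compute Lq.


ρ = 52.96/195.23 = 0.2713
Lq = ρ²/(1−ρ) = 0.07359/0.7287 = 0.1010

Final: 0.1010


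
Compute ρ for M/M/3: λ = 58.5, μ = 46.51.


ρ = λ/(cμ) = 58.5/(3·46.51) = 58.5/139.53 = 0.4193

Final: 0.4193


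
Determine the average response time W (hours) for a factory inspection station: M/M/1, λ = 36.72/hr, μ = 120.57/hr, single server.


W = 1/(μ−λ) = 1/(120.57 − 36.72) = 1/83.85 = 0.01193 hr

Final: 0.01193 hr


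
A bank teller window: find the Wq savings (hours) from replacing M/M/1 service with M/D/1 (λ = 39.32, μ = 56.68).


ρ = 39.32/56.68 = 0.6937
Wq(M/M/1) = ρ/(μ−λ) = 0.6937/17.36 = 0.03996 hr
Wq(M/D/1) = ρ/(2(μ−λ)) = 0.01998 hr
Savings = 0.03996 − 0.01998 = 0.01998 hr

Final: 0.01998 hr


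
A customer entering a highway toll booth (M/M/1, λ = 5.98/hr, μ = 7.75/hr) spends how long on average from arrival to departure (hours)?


W = 1/(μ−λ) = 1/(7.75 − 5.98) = 1/1.77 = 0.5650 hr

Final: 0.5650 hr


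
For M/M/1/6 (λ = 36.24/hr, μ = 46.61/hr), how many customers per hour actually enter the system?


ρ = 0.7775; P_K = (1−ρ)ρ^6/(1−ρ^7) = 0.059348
λ_eff = λ(1 − P_K) = 36.24·(1 − 0.059348) = 36.24·0.940652 = 34.0892 /hr

Final: 34.0892 /hr


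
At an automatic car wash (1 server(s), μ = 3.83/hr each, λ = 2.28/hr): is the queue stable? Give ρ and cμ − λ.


Total capacity cμ = 1·3.83 = 3.83/hr
ρ = λ/(cμ) = 2.28/3.83 = 0.5953
Stable ⇔ ρ < 1: YES
Spare capacity = cμ − λ = 3.83 − 2.28 = 1.55/hr

Final: ρ = 0.5953; stable; margin = 1.55/hr


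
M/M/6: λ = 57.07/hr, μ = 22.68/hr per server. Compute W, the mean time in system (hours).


a = 2.5163; ρ = 0.4194; P₀ = 0.080281
Lq = P₀·a^c·ρ/(c!(1−ρ)²) = 0.03521
Wq = Lq/λ = 0.03521/57.07 = 0.0006170 hr
W = Wq + 1/μ = 0.0006170 + 0.04409 = 0.04471 hr

Final: 0.04471 hr


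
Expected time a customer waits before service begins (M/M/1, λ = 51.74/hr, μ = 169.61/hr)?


ρ = 51.74/169.61 = 0.3051
Wq = ρ/(μ−λ) = 0.3051/(169.61 − 51.74) = 0.3051/117.87 = 0.002588 hr

Final: 0.002588 hr


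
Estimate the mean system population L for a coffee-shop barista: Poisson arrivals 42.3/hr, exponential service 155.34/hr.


ρ = λ/μ = 42.3/155.34 = 0.2723
L = ρ/(1−ρ) = 0.2723/(1 − 0.2723) = 0.2723/0.7277 = 0.3742

Final: 0.3742


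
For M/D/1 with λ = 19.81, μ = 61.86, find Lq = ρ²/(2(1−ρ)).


ρ = 19.81/61.86 = 0.3202
M/D/1: Lq = ρ²/(2(1−ρ)) = 0.1026/(2·0.6798) = 0.07543

Final: 0.07543


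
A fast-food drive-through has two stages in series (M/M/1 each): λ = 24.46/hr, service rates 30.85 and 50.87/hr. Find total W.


Each node sees arrival rate λ = 24.46/hr (tandem ⇒ throughput preserved).
W₁ = 1/(μ₁−λ) = 1/(30.85−24.46) = 0.15649 hr
W₂ = 1/(μ₂−λ) = 1/(50.87−24.46) = 0.03786 hr
W_total = W₁ + W₂ = 0.15649 + 0.03786 = 0.19436 hr

Final: 0.19436 hr


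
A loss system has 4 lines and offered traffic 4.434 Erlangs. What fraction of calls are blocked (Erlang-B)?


B(c,a) = (a^c/c!) / Σ_{k=0}^{c} a^k/k!
a^4/4! = 16.105400
Σ terms (k=0..4): 1.00000 + 4.43400 + 9.83018 + 14.52900 + 16.10540 = 45.898581
B = 16.105400/45.898581 = 0.350891

Final: 0.350891


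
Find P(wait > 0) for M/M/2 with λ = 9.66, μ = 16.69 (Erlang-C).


a = λ/μ = 0.5788; ρ = a/2 = 0.2894
P₀ = 0.551115 (from M/M/c formula)
C(c,a) = [a^c/(c!(1−ρ))]·P₀ = [0.33500/(2·0.7106)]·0.551115
= 0.23571·0.551115 = 0.129905

Final: 0.129905


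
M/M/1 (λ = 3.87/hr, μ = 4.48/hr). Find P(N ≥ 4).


ρ = 3.87/4.48 = 0.8638
P(N ≥ n) = ρ^n = 0.8638^4 = 0.556842

Final: 0.556842


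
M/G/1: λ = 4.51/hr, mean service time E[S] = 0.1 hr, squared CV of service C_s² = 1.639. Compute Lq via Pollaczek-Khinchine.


ρ = λ·E[S] = 4.51·0.1 = 0.4510
Lq = ρ²(1+C_s²)/(2(1−ρ)) = 0.2034·(1+1.639)/(2·0.5490)
= 0.2034·2.6390/1.0980 = 0.48887

Final: 0.48887


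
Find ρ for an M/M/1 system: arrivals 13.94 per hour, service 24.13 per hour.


ρ = λ/μ = 13.94/24.13 = 0.5777

Final: 0.5777


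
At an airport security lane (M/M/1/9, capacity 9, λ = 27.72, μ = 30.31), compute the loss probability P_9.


ρ = λ/μ = 27.72/30.31 = 0.9145
P_K = (1−ρ)ρ^K/(1−ρ^(K+1)) = (0.08545·0.447575)/(1 − 0.409329)
= 0.038245/0.590671 = 0.064749

Final: 0.064749


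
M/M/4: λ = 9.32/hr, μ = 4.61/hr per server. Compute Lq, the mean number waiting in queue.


a = λ/μ = 2.0217; ρ = a/4 = 0.5054
P₀ = 0.127390
Lq = P₀·a^c·ρ / (c!·(1−ρ)²) = 0.127390·16.70552·0.5054/(24·0.24461)
= 0.18322

Final: 0.18322


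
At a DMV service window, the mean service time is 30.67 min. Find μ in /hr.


μ = 1/(service time) in consistent units.
1 hour = 60 min, so μ = 60/30.67 = 1.9563 per hour

Final: 1.9563 /hr


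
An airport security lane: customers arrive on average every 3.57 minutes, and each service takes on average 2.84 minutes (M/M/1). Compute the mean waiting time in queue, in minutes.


λ = 60/3.57 = 16.8067 /hr
μ = 60/2.84 = 21.1268 /hr
ρ = λ/μ = 16.8067/21.1268 = 0.7955
Wq = ρ/(μ−λ) = 0.7955/(21.1268−16.8067) = 0.18415 hr
In minutes: 0.18415·60 = 11.049 min

Final: 11.049 min


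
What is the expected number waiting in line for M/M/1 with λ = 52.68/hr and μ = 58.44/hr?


ρ = 52.68/58.44 = 0.9014
Lq = ρ²/(1−ρ) = 0.8126/0.09856 = 8.2444

Final: 8.2444


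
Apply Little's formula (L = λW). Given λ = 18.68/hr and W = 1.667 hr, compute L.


L = λW = 18.68·1.667 = 31.1396

Final: 31.1396


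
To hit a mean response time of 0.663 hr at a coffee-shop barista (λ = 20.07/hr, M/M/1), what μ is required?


W = 1/(μ−λ) ⇒ μ − λ = 1/W = 1/0.663 = 1.5083
μ = λ + 1/W = 20.07 + 1.5083 = 21.5783 per hr

Final: 21.5783 /hr


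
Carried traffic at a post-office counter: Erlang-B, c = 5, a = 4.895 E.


B(5,4.895) = 0.276288 (Erlang-B)
Carried load = a(1 − B) = 4.895·(1 − 0.276288) = 4.895·0.723712 = 3.5426 E

Final: 3.5426 Erlangs


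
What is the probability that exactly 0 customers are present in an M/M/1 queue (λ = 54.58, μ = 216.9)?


ρ = 54.58/216.9 = 0.2516
P_n = (1−ρ)·ρ^n = (1 − 0.2516)·0.2516^0 = 0.7484·1.000000 = 0.748363

Final: 0.748363


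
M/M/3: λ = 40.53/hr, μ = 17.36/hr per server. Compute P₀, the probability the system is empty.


a = λ/μ = 40.53/17.36 = 2.3347; ρ = a/c = 0.7782
Σ_{k=0}^{2} a^k/k! (terms k=0..2) = 1.00000 + 2.33468 + 2.72536 = 6.06004
Tail: a^3/(3!(1−ρ)) = 12.72567/(6·0.2218) = 9.56353
P₀ = 1/(6.06004 + 9.56353) = 1/15.62357 = 0.064006

Final: 0.064006


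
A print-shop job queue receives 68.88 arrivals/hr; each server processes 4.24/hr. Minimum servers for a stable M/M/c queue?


Stability requires cμ > λ ⇔ c > λ/μ.
λ/μ = 68.88/4.24 = 16.2453
Minimum integer c = ⌊16.2453⌋ + 1 = 17
Check: 17·4.24 = 72.08 > 68.88, while 16·4.24 = 67.84 ≤ 68.88

Final: 17 servers


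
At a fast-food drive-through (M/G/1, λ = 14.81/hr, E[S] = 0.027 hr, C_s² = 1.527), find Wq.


ρ = λ·E[S] = 14.81·0.027 = 0.3999
E[S²] = E[S]²(1+C_s²) = 0.027²·(1+1.527) = 0.001842
Wq = λ·E[S²]/(2(1−ρ)) = 14.81·0.001842/(2·0.6001) = 0.02273 hr

Final: 0.02273 hr


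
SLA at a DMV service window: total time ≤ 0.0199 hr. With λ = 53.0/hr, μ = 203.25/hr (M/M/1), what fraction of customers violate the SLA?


W ~ Exponential(μ−λ) for M/M/1.
μ − λ = 203.25 − 53.0 = 150.2500
P(W > t) = e^{−(μ−λ)t} = e^{−2.9900} = 0.050289

Final: 0.050289


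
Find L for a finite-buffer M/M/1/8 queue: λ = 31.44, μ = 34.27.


ρ = 31.44/34.27 = 0.9174
L = ρ[1 − (K+1)ρ^K + Kρ^(K+1)] / [(1−ρ)(1−ρ^(K+1))]
Numerator: 0.9174·(1 − 9·0.501819 + 8·0.460379) = 0.152898
Denominator: (0.08258)·(0.539621) = 0.044562
L = 0.152898/0.044562 = 3.4312

Final: 3.4312


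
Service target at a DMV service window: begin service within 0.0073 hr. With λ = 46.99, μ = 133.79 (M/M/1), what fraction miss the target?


ρ = 46.99/133.79 = 0.3512
P(Wq > t) = ρ·e^{−(μ−λ)t} = 0.3512·e^{−0.6336}
= 0.3512·0.530657 = 0.186378

Final: 0.186378


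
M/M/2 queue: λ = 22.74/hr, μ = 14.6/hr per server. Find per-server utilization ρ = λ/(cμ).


ρ = λ/(cμ) = 22.74/(2·14.6) = 22.74/29.20 = 0.7788

Final: 0.7788


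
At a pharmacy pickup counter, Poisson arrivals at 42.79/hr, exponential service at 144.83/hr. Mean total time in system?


W = 1/(μ−λ) = 1/(144.83 − 42.79) = 1/102.04 = 0.009800 hr

Final: 0.009800 hr


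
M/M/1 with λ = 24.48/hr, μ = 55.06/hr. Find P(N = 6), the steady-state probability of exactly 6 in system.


ρ = 24.48/55.06 = 0.4446
P_n = (1−ρ)·ρ^n = (1 − 0.4446)·0.4446^6 = 0.5554·0.007724 = 0.004290

Final: 0.004290


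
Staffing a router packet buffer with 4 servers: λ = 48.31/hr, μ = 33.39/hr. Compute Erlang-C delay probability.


a = λ/μ = 1.4468; ρ = a/4 = 0.3617
P₀ = 0.233407 (from M/M/c formula)
C(c,a) = [a^c/(c!(1−ρ))]·P₀ = [4.38210/(24·0.6383)]·0.233407
= 0.28606·0.233407 = 0.066768

Final: 0.066768


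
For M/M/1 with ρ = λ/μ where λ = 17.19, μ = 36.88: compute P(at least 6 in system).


ρ = 17.19/36.88 = 0.4661
P(N ≥ n) = ρ^n = 0.4661^6 = 0.010254

Final: 0.010254


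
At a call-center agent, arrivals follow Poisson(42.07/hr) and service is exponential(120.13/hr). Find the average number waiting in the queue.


ρ = 42.07/120.13 = 0.3502
Lq = ρ²/(1−ρ) = 0.1226/0.6498 = 0.1887

Final: 0.1887


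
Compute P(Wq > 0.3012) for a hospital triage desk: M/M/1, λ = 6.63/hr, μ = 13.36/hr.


ρ = 6.63/13.36 = 0.4963
P(Wq > t) = ρ·e^{−(μ−λ)t} = 0.4963·e^{−2.0271}
= 0.4963·0.131720 = 0.065367

Final: 0.065367


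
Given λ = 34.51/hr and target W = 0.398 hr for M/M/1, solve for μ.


W = 1/(μ−λ) ⇒ μ − λ = 1/W = 1/0.398 = 2.5126
μ = λ + 1/W = 34.51 + 2.5126 = 37.0226 per hr

Final: 37.0226 /hr


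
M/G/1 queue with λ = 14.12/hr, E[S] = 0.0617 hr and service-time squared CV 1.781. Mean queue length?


ρ = λ·E[S] = 14.12·0.0617 = 0.8712
Lq = ρ²(1+C_s²)/(2(1−ρ)) = 0.7590·(1+1.781)/(2·0.1288)
= 0.7590·2.7810/0.2576 = 8.19423

Final: 8.19423


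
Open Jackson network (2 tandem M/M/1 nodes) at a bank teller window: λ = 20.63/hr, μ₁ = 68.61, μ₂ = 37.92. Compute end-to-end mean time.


Each node sees arrival rate λ = 20.63/hr (tandem ⇒ throughput preserved).
W₁ = 1/(μ₁−λ) = 1/(68.61−20.63) = 0.02084 hr
W₂ = 1/(μ₂−λ) = 1/(37.92−20.63) = 0.05784 hr
W_total = W₁ + W₂ = 0.02084 + 0.05784 = 0.07868 hr

Final: 0.07868 hr


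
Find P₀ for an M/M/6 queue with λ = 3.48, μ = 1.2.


a = λ/μ = 3.48/1.2 = 2.9000; ρ = a/c = 0.4833
Σ_{k=0}^{5} a^k/k! (terms k=0..5) = 1.00000 + 2.90000 + 4.20500 + 4.06483 + 2.94700 + 1.70926 = 16.82610
Tail: a^6/(6!(1−ρ)) = 594.82332/(720·0.5167) = 1.59899
P₀ = 1/(16.82610 + 1.59899) = 1/18.42509 = 0.054274

Final: 0.054274


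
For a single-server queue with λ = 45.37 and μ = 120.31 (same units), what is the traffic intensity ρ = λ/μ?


ρ = λ/μ = 45.37/120.31 = 0.3771

Final: 0.3771


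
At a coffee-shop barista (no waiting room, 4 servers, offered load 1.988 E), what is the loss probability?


B(c,a) = (a^c/c!) / Σ_{k=0}^{c} a^k/k!
a^4/4! = 0.650810
Σ terms (k=0..4): 1.00000 + 1.98800 + 1.97607 + 1.30948 + 0.65081 = 6.924359
B = 0.650810/6.924359 = 0.093988

Final: 0.093988


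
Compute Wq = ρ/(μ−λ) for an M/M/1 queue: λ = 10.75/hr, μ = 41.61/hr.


ρ = 10.75/41.61 = 0.2584
Wq = ρ/(μ−λ) = 0.2584/(41.61 − 10.75) = 0.2584/30.86 = 0.008372 hr

Final: 0.008372 hr


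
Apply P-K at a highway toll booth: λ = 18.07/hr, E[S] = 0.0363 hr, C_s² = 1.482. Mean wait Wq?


ρ = λ·E[S] = 18.07·0.0363 = 0.6559
E[S²] = E[S]²(1+C_s²) = 0.0363²·(1+1.482) = 0.003271
Wq = λ·E[S²]/(2(1−ρ)) = 18.07·0.003271/(2·0.3441) = 0.08588 hr

Final: 0.08588 hr


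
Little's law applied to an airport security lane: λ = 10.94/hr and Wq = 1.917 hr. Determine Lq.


Lq = λWq = 10.94·1.917 = 20.9720

Final: 20.9720


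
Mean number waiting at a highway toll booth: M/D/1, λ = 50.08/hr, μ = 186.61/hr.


ρ = 50.08/186.61 = 0.2684
M/D/1: Lq = ρ²/(2(1−ρ)) = 0.07202/(2·0.7316) = 0.04922

Final: 0.04922


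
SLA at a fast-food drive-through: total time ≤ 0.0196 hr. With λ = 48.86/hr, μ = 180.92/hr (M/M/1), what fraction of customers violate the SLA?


W ~ Exponential(μ−λ) for M/M/1.
μ − λ = 180.92 − 48.86 = 132.0600
P(W > t) = e^{−(μ−λ)t} = e^{−2.5884} = 0.075142

Final: 0.075142


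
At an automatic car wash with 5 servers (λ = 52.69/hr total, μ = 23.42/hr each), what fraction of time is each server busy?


ρ = λ/(cμ) = 52.69/(5·23.42) = 52.69/117.10 = 0.4500

Final: 0.4500


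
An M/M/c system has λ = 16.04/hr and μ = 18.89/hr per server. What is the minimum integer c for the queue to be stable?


Stability requires cμ > λ ⇔ c > λ/μ.
λ/μ = 16.04/18.89 = 0.8491
Minimum integer c = ⌊0.8491⌋ + 1 = 1
Check: 1·18.89 = 18.89 > 16.04, while 0·18.89 = 0.00 ≤ 16.04

Final: 1 servers


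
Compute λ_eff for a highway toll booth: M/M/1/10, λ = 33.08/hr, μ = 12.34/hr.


ρ = 2.6807; P_K = (1−ρ)ρ^10/(1−ρ^11) = 0.626977
λ_eff = λ(1 − P_K) = 33.08·(1 − 0.626977) = 33.08·0.373023 = 12.3396 /hr

Final: 12.3396 /hr


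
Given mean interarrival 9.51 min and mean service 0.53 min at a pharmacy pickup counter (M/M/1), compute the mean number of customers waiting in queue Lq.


λ = 60/9.51 = 6.3091 /hr
μ = 60/0.53 = 113.2075 /hr
ρ = λ/μ = 6.3091/113.2075 = 0.05573
Lq = ρ²/(1−ρ) = 0.003106/0.9443 = 0.003289

Final: 0.003289


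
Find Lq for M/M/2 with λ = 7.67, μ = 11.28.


a = λ/μ = 0.6800; ρ = a/2 = 0.3400
P₀ = 0.492557
Lq = P₀·a^c·ρ / (c!·(1−ρ)²) = 0.492557·0.46235·0.3400/(2·0.43562)
= 0.08887

Final: 0.08887


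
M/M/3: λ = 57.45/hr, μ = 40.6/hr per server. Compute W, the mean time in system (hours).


a = 1.4150; ρ = 0.4717; P₀ = 0.232020
Lq = P₀·a^c·ρ/(c!(1−ρ)²) = 0.18514
Wq = Lq/λ = 0.18514/57.45 = 0.003223 hr
W = Wq + 1/μ = 0.003223 + 0.02463 = 0.02785 hr

Final: 0.02785 hr


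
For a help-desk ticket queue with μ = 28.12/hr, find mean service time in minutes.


Mean service time = 1/μ = 1/28.12 hour = 0.03556 hour
In minutes: 0.03556 × 60 = 2.1337 min

Final: 2.1337 min


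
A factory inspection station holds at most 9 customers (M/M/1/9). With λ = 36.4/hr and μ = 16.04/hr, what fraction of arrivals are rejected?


ρ = λ/μ = 36.4/16.04 = 2.2693
P_K = (1−ρ)ρ^K/(1−ρ^(K+1)) = (-1.2693·1596.148071)/(1 − 3622.181407)
= -2026.033337/-3621.181407 = 0.559495

Final: 0.559495


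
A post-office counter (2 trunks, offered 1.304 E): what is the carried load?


B(2,1.304) = 0.269547 (Erlang-B)
Carried load = a(1 − B) = 1.304·(1 − 0.269547) = 1.304·0.730453 = 0.9525 E

Final: 0.9525 Erlangs


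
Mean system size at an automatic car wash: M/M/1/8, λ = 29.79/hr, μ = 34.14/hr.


ρ = 29.79/34.14 = 0.8726
L = ρ[1 − (K+1)ρ^K + Kρ^(K+1)] / [(1−ρ)(1−ρ^(K+1))]
Numerator: 0.8726·(1 − 9·0.336090 + 8·0.293267) = 0.280380
Denominator: (0.1274)·(0.706733) = 0.090049
L = 0.280380/0.090049 = 3.1136

Final: 3.1136


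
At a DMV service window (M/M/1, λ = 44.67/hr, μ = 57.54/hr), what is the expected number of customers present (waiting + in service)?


ρ = λ/μ = 44.67/57.54 = 0.7763
L = ρ/(1−ρ) = 0.7763/(1 − 0.7763) = 0.7763/0.2237 = 3.4709

Final: 3.4709


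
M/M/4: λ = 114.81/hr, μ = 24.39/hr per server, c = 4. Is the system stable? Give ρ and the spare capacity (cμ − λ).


Total capacity cμ = 4·24.39 = 97.56/hr
ρ = λ/(cμ) = 114.81/97.56 = 1.1768
Stable ⇔ ρ < 1: NO
Spare capacity = cμ − λ = 97.56 − 114.81 = -17.25/hr

Final: ρ = 1.1768; unstable; margin = -17.25/hr


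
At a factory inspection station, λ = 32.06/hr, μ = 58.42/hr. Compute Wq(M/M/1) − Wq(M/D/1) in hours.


ρ = 32.06/58.42 = 0.5488
Wq(M/M/1) = ρ/(μ−λ) = 0.5488/26.36 = 0.02082 hr
Wq(M/D/1) = ρ/(2(μ−λ)) = 0.01041 hr
Savings = 0.02082 − 0.01041 = 0.01041 hr

Final: 0.01041 hr


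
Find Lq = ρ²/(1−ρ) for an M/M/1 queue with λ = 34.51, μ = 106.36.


ρ = 34.51/106.36 = 0.3245
Lq = ρ²/(1−ρ) = 0.1053/0.6755 = 0.1558

Final: 0.1558


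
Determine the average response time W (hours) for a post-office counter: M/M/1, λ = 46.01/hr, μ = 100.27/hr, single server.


W = 1/(μ−λ) = 1/(100.27 − 46.01) = 1/54.26 = 0.01843 hr

Final: 0.01843 hr


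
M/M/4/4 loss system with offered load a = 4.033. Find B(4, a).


B(c,a) = (a^c/c!) / Σ_{k=0}^{c} a^k/k!
a^4/4! = 11.023047
Σ terms (k=0..4): 1.00000 + 4.03300 + 8.13254 + 10.93285 + 11.02305 = 35.121442
B = 11.023047/35.121442 = 0.313855

Final: 0.313855


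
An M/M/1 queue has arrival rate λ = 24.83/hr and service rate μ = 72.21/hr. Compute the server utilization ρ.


ρ = λ/μ = 24.83/72.21 = 0.3439

Final: 0.3439


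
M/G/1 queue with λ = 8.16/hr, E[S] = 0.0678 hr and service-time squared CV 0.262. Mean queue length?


ρ = λ·E[S] = 8.16·0.0678 = 0.5532
Lq = ρ²(1+C_s²)/(2(1−ρ)) = 0.3061·(1+0.262)/(2·0.4468)
= 0.3061·1.2620/0.8935 = 0.43232

Final: 0.43232


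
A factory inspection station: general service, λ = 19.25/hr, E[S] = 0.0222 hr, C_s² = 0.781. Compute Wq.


ρ = λ·E[S] = 19.25·0.0222 = 0.4274
E[S²] = E[S]²(1+C_s²) = 0.0222²·(1+0.781) = 0.0008777
Wq = λ·E[S²]/(2(1−ρ)) = 19.25·0.0008777/(2·0.5726) = 0.01475 hr

Final: 0.01475 hr


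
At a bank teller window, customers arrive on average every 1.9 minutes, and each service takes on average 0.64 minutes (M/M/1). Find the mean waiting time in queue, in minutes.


λ = 60/1.9 = 31.5789 /hr
μ = 60/0.64 = 93.7500 /hr
ρ = λ/μ = 31.5789/93.7500 = 0.3368
Wq = ρ/(μ−λ) = 0.3368/(93.7500−31.5789) = 0.005418 hr
In minutes: 0.005418·60 = 0.3251 min

Final: 0.3251 min


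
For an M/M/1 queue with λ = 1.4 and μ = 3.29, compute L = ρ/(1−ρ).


ρ = λ/μ = 1.4/3.29 = 0.4255
L = ρ/(1−ρ) = 0.4255/(1 − 0.4255) = 0.4255/0.5745 = 0.7407

Final: 0.7407
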